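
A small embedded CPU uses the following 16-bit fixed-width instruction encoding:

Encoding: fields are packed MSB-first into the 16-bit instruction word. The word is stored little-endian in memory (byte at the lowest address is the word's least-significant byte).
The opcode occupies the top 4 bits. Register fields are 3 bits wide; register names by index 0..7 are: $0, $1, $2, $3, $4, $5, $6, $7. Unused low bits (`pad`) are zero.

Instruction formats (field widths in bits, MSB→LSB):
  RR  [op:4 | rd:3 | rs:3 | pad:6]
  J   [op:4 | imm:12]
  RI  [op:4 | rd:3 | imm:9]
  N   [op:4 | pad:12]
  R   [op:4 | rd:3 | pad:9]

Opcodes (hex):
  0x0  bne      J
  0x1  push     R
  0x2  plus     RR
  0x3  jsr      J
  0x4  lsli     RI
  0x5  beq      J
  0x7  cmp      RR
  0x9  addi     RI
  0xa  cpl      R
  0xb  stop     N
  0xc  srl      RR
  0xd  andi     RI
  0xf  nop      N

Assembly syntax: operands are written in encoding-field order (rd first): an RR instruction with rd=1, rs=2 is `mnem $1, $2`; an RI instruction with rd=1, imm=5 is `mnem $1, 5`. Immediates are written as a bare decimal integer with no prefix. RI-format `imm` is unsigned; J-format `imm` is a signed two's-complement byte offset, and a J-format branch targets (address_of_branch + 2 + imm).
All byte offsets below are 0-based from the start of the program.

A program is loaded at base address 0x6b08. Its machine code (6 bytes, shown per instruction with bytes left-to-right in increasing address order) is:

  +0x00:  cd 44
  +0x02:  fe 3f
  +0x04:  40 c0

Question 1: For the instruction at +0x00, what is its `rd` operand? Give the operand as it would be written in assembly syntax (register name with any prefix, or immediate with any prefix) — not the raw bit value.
off 0x00: read cd 44 as little → 0x44cd
  op=0x44cd>>12=0x4 ⇒ lsli (RI)
  rd: (w>>9)&0x7=0x2 → $2
  imm: (w>>0)&0x1ff=0xcd → 205

$2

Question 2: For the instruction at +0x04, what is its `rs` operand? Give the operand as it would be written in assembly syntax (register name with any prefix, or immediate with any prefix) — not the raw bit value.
+0x04: 40 c0 ⇒ word 0xc040 (little)
  opcode bits[15:12]=0xc: srl/RR
  [11:9] rd=0 = $0
  [8:6] rs=1 = $1

$1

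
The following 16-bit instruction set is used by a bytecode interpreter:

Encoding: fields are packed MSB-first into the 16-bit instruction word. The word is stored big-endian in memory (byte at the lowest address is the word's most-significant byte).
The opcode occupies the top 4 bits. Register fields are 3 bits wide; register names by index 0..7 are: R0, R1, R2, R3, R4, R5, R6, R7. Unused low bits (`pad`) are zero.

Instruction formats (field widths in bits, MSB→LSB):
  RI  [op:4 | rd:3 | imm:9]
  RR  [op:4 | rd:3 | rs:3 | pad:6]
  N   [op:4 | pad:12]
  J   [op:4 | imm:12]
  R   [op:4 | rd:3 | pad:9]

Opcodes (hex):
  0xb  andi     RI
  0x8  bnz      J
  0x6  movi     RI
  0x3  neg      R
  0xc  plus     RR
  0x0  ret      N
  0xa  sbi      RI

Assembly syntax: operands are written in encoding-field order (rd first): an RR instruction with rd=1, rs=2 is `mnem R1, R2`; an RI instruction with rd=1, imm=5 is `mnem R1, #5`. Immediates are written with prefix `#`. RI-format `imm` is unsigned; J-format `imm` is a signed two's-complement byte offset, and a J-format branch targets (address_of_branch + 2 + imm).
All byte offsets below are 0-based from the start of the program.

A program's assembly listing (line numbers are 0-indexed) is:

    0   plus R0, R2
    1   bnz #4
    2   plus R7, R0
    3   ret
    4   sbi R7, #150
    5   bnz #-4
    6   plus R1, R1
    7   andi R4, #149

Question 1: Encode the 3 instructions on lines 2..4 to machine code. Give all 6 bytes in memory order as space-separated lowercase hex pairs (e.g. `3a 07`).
ce 00 00 00 ae 96

2. plus fields op=0xc:4|rd=7:3|rs=0:3|pad=0:6 → word ce00h → ce 00
3. ret fields op=0x0:4|pad=0:12 → word 0000h → 00 00
4. sbi fields op=0xa:4|rd=7:3|imm=150:9 → word ae96h → ae 96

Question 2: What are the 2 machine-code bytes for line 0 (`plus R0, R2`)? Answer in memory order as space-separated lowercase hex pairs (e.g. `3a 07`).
0. plus fields op=0xc:4|rd=0:3|rs=2:3|pad=0:6 → word c080h → c0 80

c0 80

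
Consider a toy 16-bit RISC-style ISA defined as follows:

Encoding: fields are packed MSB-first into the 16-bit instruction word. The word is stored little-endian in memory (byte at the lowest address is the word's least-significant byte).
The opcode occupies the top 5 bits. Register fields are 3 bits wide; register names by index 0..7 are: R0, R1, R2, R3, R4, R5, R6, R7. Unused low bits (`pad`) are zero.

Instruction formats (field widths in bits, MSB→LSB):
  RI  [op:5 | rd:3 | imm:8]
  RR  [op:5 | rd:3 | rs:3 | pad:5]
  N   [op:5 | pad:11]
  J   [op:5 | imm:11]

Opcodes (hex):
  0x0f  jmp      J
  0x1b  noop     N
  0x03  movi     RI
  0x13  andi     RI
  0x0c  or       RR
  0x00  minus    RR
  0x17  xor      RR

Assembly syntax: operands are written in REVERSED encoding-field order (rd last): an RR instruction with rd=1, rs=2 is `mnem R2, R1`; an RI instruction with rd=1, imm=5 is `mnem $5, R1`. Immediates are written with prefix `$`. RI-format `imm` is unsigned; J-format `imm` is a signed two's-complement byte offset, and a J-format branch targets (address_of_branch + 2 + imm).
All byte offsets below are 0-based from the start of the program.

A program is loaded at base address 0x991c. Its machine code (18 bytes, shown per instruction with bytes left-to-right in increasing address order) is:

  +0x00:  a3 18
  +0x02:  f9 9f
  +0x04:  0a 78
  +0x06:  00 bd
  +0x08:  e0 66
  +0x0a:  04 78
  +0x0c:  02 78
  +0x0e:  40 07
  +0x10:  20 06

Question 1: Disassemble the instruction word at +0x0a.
jmp $4

off 0x0a: read 04 78 as little → 0x7804
  opcode bits[15:11]=0xf: jmp/J
  imm@[10:0]=0x4 ⇒ $4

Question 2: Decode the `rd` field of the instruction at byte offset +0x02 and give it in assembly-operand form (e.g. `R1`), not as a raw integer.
R7

+0x02: f9 9f ⇒ word 0x9ff9 (little)
  opcode bits[15:11]=0x13: andi/RI
  rd: (w>>8)&0x7=0x7 → R7
  imm: (w>>0)&0xff=0xf9 → $249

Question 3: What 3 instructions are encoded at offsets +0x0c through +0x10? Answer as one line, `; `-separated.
jmp $2; minus R2, R7; minus R1, R6

[0c] 02 78 → 0x7802
  opcode bits[15:11]=0xf: jmp/J
  [10:0] imm=2 = $2
[0e] 40 07 → 0x0740
  opcode bits[15:11]=0x0: minus/RR
  [10:8] rd=7 = R7
  [7:5] rs=2 = R2
[10] 20 06 → 0x0620
  opcode bits[15:11]=0x0: minus/RR
  [10:8] rd=6 = R6
  [7:5] rs=1 = R1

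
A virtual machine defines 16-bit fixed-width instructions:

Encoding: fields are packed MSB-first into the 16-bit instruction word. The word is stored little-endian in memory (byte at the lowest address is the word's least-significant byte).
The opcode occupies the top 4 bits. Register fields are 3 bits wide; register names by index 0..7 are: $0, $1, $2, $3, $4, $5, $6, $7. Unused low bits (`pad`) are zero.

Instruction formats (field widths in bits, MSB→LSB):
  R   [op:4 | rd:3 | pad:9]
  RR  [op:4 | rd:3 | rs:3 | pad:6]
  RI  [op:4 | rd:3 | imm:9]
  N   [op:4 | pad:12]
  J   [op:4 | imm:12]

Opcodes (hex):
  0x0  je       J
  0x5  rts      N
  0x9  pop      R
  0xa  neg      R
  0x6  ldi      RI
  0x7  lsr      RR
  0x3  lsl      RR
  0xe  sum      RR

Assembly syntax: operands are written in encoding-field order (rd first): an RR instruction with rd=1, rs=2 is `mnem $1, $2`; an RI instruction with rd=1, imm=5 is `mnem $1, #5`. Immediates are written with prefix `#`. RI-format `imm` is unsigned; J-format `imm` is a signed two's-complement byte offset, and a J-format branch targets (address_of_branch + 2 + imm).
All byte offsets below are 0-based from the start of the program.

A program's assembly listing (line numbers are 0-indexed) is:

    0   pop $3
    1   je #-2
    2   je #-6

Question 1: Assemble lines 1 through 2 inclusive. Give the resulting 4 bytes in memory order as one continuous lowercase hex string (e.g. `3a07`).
L1: je op=0x0:4|imm=-2:12 ⇒ 0x0ffe ⇒ little fe 0f
L2: je op=0x0:4|imm=-6:12 ⇒ 0x0ffa ⇒ little fa 0f

fe0ffa0f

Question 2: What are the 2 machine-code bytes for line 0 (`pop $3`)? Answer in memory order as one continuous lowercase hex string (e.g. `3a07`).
0096

line 0 (pop): pack op=0x9:4|rd=3:3|pad=0:9 = 0x9600; little→ 00 96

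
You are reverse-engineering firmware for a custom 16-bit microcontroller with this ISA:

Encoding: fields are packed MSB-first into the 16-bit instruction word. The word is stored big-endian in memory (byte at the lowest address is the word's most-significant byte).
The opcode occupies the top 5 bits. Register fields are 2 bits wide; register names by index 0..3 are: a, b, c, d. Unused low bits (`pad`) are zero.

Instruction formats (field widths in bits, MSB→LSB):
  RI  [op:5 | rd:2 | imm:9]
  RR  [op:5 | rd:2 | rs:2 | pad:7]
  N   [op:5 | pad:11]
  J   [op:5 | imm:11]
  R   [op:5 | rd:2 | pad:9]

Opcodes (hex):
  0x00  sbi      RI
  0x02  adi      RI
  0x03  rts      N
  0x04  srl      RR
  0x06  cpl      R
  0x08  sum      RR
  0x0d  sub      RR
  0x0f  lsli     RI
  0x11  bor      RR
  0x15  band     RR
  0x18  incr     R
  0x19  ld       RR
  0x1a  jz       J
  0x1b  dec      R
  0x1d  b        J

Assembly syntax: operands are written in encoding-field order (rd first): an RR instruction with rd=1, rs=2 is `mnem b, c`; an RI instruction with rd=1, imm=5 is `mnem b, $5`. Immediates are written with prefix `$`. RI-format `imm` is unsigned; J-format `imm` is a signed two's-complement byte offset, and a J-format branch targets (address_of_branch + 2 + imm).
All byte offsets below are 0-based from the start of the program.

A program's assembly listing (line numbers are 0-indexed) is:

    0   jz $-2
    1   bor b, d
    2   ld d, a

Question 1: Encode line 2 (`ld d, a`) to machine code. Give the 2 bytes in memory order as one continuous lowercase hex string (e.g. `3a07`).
ce00

L2: ld op=0x19:5|rd=3:2|rs=0:2|pad=0:7 ⇒ 0xce00 ⇒ big ce 00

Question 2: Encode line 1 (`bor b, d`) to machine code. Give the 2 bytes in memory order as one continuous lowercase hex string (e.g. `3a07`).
L1: bor op=0x11:5|rd=1:2|rs=3:2|pad=0:7 ⇒ 0x8b80 ⇒ big 8b 80

8b80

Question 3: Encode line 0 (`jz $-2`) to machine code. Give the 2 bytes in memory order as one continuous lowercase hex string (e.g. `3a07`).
d7fe

line 0 (jz): pack op=0x1a:5|imm=-2:11 = 0xd7fe; big→ d7 fe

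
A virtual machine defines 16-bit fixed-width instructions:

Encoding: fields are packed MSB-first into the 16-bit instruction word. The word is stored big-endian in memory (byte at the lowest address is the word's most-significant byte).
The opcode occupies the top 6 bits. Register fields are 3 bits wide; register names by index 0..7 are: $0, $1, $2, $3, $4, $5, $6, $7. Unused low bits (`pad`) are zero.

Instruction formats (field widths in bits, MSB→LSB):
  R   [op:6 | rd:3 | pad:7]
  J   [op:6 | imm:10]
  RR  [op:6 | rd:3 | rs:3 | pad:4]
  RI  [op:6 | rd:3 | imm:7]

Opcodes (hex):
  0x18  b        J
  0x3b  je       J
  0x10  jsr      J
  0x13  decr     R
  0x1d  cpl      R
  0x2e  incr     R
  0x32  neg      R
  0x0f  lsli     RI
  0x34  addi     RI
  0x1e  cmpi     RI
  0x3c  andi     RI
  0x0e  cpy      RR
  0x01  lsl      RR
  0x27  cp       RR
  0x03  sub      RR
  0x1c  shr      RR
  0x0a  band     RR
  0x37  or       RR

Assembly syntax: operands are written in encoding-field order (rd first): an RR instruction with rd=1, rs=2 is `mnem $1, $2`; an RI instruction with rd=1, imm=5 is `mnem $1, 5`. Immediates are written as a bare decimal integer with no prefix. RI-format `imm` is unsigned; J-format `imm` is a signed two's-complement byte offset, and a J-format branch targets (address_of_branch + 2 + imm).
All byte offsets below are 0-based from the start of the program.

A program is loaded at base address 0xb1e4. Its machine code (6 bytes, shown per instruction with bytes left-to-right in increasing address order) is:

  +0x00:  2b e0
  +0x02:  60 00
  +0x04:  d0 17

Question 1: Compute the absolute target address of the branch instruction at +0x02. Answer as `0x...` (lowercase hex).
0xb1e8

@+02  big-endian(60 00) = 0x6000
  op=0x6000>>10=0x18 ⇒ b (J)
  [9:0] imm=0 = 0
  target = base 0xb1e4 + off 0x02 + 2 + imm 0 = 0xb1e8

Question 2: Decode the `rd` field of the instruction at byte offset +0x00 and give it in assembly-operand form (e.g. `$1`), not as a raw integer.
$7

off 0x00: read 2b e0 as big → 0x2be0
  top 6b → 0xa → band [RR]
  [9:7] rd=7 = $7
  [6:4] rs=6 = $6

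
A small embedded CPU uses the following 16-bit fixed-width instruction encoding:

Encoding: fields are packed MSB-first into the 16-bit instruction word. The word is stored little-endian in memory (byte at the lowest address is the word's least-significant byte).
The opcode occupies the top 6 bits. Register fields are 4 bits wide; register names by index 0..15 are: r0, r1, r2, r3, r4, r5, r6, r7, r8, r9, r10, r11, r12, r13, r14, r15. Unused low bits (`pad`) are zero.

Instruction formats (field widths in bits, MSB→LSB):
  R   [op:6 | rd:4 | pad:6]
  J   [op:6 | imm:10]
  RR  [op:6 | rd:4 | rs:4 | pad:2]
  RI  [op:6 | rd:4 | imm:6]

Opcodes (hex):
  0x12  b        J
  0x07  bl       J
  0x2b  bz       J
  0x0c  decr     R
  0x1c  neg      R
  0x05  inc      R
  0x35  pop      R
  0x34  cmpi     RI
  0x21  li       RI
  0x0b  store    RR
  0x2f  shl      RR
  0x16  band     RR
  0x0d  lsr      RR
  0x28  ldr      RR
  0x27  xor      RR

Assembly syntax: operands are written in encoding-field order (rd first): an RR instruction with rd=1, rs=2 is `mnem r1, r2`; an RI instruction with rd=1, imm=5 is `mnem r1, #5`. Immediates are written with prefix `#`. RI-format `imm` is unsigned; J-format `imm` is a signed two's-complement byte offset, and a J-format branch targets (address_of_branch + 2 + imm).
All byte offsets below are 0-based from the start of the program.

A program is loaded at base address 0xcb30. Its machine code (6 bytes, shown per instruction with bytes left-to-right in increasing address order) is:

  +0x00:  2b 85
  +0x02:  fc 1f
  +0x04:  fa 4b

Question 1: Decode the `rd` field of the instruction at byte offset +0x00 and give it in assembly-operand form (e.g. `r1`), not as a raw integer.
r4

+0x00: 2b 85 ⇒ word 0x852b (little)
  opcode bits[15:10]=0x21: li/RI
  [9:6] rd=4 = r4
  [5:0] imm=43 = #43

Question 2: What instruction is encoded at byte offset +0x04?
b #-6

off 0x04: read fa 4b as little → 0x4bfa
  op=0x4bfa>>10=0x12 ⇒ b (J)
  [9:0] imm=1018 (s10→-6) = #-6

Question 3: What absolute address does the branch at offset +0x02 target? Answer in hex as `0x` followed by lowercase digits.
[02] fc 1f → 0x1ffc
  opcode bits[15:10]=0x7: bl/J
  imm: (w>>0)&0x3ff=0x3fc (s10→-4) → #-4
  target = base 0xcb30 + off 0x02 + 2 + imm -4 = 0xcb30

0xcb30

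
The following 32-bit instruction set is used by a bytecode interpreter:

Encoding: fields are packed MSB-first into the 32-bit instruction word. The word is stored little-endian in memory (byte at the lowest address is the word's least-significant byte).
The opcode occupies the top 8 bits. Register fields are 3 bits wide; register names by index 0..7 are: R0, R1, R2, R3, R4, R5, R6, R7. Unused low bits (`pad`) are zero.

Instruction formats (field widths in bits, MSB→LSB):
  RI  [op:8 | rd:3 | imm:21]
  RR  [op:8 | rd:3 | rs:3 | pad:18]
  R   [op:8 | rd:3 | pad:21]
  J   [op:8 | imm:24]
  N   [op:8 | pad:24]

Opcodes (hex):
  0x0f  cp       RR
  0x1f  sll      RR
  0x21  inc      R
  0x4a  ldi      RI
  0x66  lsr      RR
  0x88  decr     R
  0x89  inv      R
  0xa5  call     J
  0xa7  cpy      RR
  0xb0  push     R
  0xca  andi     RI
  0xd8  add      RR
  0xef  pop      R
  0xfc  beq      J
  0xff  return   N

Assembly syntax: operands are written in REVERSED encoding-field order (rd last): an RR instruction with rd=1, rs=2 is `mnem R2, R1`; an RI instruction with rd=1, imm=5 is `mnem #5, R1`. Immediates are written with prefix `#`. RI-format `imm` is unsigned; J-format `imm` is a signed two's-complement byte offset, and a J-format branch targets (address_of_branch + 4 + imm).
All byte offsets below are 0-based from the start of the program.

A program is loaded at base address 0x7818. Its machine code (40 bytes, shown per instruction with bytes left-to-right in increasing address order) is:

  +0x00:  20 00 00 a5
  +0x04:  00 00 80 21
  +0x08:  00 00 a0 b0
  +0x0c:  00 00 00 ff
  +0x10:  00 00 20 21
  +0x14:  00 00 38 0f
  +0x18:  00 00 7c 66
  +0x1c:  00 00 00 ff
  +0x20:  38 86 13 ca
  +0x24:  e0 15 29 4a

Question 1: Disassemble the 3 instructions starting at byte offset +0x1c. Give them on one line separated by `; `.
off 0x1c: read 00 00 00 ff as little → 0xff000000
  opcode bits[31:24]=0xff: return/N
off 0x20: read 38 86 13 ca as little → 0xca138638
  opcode bits[31:24]=0xca: andi/RI
  [23:21] rd=0 = R0
  [20:0] imm=1279544 = #1279544
off 0x24: read e0 15 29 4a as little → 0x4a2915e0
  opcode bits[31:24]=0x4a: ldi/RI
  [23:21] rd=1 = R1
  [20:0] imm=595424 = #595424

return; andi #1279544, R0; ldi #595424, R1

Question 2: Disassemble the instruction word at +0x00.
call #32

+0x00: 20 00 00 a5 ⇒ word 0xa5000020 (little)
  op=0xa5000020>>24=0xa5 ⇒ call (J)
  imm: (w>>0)&0xffffff=0x20 → #32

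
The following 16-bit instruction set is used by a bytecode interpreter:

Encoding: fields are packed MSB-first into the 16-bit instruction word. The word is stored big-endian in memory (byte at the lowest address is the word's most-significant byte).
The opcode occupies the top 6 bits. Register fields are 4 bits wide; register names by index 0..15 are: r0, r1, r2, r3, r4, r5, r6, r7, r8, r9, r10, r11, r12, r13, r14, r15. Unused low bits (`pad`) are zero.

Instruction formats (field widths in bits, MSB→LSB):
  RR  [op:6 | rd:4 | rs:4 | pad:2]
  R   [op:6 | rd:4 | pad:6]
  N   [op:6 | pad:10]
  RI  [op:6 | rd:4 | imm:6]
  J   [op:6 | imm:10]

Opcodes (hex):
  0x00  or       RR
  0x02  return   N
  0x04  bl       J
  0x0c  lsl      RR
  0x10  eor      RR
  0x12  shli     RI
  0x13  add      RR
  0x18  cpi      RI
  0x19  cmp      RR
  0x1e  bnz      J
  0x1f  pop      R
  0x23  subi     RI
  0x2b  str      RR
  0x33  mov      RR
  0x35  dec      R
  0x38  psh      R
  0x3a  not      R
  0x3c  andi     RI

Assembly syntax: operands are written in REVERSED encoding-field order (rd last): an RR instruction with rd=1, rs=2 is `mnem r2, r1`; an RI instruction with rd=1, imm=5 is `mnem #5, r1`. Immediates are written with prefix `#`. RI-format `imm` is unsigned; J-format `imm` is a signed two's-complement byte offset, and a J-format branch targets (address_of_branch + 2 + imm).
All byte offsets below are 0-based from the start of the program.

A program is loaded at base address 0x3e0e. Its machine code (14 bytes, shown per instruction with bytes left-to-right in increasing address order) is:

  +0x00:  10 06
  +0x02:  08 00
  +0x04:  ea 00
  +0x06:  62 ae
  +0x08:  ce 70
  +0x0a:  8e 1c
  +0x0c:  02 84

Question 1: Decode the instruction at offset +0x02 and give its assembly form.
return

@+02  big-endian(08 00) = 0x0800
  opcode bits[15:10]=0x2: return/N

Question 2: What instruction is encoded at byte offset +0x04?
not r8

+0x04: ea 00 ⇒ word 0xea00 (big)
  top 6b → 0x3a → not [R]
  rd: (w>>6)&0xf=0x8 → r8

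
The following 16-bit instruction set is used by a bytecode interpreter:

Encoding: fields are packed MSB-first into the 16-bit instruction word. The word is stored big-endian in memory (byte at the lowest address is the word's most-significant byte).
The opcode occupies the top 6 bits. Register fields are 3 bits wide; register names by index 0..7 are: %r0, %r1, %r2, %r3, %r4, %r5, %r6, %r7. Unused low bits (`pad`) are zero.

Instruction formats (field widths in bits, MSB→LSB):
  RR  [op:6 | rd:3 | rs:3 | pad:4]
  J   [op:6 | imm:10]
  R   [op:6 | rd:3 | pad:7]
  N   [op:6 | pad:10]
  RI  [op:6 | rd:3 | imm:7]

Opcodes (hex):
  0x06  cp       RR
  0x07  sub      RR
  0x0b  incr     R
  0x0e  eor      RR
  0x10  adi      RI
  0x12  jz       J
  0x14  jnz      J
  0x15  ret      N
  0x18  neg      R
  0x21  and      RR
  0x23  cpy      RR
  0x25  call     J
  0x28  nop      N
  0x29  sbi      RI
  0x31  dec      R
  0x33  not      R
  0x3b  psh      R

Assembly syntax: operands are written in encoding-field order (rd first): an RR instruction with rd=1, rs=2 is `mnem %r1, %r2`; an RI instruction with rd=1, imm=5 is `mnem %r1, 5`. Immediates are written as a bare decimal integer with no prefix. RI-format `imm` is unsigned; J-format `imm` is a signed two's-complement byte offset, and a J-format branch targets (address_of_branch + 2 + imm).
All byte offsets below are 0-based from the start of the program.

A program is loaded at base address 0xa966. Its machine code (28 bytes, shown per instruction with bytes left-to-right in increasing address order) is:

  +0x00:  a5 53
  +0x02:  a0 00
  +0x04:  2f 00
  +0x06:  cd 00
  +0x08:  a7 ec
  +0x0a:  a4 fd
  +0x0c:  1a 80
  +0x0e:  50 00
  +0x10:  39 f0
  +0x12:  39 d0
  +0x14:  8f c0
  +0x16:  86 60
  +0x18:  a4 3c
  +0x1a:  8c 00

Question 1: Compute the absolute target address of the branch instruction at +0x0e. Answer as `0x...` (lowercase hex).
0xa976

[0e] 50 00 → 0x5000
  opcode bits[15:10]=0x14: jnz/J
  [9:0] imm=0 = 0
  target = base 0xa966 + off 0x0e + 2 + imm 0 = 0xa976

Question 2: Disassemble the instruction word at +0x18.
sbi %r0, 60

[18] a4 3c → 0xa43c
  top 6b → 0x29 → sbi [RI]
  [9:7] rd=0 = %r0
  [6:0] imm=60 = 60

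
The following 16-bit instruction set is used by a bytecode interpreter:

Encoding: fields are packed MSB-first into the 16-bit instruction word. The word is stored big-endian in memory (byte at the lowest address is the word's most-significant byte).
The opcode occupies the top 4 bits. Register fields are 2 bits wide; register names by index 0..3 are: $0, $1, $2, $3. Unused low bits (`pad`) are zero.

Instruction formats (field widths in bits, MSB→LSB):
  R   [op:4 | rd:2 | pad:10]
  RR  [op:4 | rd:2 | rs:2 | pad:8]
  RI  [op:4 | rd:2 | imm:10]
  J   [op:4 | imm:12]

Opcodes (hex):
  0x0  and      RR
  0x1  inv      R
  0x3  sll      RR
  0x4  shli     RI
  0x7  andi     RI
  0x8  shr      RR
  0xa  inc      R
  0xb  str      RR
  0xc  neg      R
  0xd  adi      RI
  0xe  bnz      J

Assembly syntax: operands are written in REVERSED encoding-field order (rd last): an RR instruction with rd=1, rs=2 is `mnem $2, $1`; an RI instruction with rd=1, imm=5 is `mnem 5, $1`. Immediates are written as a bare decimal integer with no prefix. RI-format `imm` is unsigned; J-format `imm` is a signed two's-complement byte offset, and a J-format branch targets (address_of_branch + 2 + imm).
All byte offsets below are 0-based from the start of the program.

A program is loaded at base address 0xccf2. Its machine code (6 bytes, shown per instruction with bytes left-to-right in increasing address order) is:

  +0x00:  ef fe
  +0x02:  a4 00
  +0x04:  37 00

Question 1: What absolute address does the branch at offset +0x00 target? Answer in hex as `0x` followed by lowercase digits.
0xccf2

+0x00: ef fe ⇒ word 0xeffe (big)
  opcode bits[15:12]=0xe: bnz/J
  [11:0] imm=4094 (s12→-2) = -2
  target = base 0xccf2 + off 0x00 + 2 + imm -2 = 0xccf2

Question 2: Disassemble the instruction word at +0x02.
inc $1

off 0x02: read a4 00 as big → 0xa400
  op=0xa400>>12=0xa ⇒ inc (R)
  rd@[11:10]=0x1 ⇒ $1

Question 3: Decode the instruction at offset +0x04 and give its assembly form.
sll $3, $1

@+04  big-endian(37 00) = 0x3700
  opcode bits[15:12]=0x3: sll/RR
  rd@[11:10]=0x1 ⇒ $1
  rs@[9:8]=0x3 ⇒ $3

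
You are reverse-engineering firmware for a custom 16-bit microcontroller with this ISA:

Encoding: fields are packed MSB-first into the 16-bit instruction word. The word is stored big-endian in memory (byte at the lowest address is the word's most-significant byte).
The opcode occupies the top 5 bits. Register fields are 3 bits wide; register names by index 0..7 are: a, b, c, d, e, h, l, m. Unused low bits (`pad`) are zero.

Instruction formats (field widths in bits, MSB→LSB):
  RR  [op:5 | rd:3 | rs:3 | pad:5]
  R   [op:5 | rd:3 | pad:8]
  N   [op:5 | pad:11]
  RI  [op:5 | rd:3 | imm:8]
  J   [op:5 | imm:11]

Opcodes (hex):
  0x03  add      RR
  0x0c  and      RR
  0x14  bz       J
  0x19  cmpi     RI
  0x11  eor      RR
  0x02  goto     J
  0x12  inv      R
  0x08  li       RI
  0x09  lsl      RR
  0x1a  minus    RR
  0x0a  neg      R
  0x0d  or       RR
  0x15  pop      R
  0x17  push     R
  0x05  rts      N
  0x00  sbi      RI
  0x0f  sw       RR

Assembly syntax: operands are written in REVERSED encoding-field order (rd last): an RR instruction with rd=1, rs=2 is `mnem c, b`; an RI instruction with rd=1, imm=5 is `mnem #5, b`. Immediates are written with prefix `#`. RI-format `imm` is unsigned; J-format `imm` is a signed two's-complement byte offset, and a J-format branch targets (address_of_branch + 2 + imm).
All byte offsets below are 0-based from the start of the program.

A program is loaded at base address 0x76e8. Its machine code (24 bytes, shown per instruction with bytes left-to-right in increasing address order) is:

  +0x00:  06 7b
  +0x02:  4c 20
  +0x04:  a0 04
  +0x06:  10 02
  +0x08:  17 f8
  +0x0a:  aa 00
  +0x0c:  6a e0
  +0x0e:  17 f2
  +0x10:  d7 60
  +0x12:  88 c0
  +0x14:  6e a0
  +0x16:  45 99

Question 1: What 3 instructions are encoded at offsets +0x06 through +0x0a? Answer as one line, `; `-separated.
+0x06: 10 02 ⇒ word 0x1002 (big)
  opcode bits[15:11]=0x2: goto/J
  [10:0] imm=2 = #2
+0x08: 17 f8 ⇒ word 0x17f8 (big)
  opcode bits[15:11]=0x2: goto/J
  [10:0] imm=2040 (s11→-8) = #-8
+0x0a: aa 00 ⇒ word 0xaa00 (big)
  opcode bits[15:11]=0x15: pop/R
  [10:8] rd=2 = c

goto #2; goto #-8; pop c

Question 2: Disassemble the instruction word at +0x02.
lsl b, e

@+02  big-endian(4c 20) = 0x4c20
  op=0x4c20>>11=0x9 ⇒ lsl (RR)
  rd: (w>>8)&0x7=0x4 → e
  rs: (w>>5)&0x7=0x1 → b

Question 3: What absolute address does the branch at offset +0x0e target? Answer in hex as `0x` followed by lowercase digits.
off 0x0e: read 17 f2 as big → 0x17f2
  top 5b → 0x2 → goto [J]
  imm@[10:0]=0x7f2 (s11→-14) ⇒ #-14
  target = base 0x76e8 + off 0x0e + 2 + imm -14 = 0x76ea

0x76ea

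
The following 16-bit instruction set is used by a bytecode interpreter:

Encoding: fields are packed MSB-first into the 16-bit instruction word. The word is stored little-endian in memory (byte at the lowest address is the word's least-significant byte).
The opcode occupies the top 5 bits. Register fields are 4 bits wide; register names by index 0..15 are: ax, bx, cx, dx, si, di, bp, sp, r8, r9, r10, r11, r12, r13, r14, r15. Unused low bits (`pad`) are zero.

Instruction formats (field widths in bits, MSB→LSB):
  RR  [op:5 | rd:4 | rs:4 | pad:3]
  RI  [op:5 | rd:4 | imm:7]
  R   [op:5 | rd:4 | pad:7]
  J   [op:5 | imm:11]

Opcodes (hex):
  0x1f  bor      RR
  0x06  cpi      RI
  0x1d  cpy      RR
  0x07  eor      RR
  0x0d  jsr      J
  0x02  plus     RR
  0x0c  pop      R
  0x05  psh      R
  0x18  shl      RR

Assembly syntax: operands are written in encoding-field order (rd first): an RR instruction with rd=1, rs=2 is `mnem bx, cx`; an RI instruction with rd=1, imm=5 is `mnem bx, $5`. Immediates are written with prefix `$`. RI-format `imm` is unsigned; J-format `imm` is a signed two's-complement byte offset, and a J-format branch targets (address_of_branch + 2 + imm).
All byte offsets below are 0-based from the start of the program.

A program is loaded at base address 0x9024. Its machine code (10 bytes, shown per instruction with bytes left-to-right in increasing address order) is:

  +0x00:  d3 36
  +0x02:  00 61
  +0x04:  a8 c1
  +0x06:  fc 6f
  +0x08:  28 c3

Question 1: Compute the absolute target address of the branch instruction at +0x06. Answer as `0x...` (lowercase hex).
+0x06: fc 6f ⇒ word 0x6ffc (little)
  opcode bits[15:11]=0xd: jsr/J
  imm@[10:0]=0x7fc (s11→-4) ⇒ $-4
  target = base 0x9024 + off 0x06 + 2 + imm -4 = 0x9028

0x9028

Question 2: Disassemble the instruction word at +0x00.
cpi r13, $83

[00] d3 36 → 0x36d3
  top 5b → 0x6 → cpi [RI]
  [10:7] rd=13 = r13
  [6:0] imm=83 = $83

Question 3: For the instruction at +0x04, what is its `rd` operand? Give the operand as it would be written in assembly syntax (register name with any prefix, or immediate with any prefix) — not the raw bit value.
+0x04: a8 c1 ⇒ word 0xc1a8 (little)
  opcode bits[15:11]=0x18: shl/RR
  [10:7] rd=3 = dx
  [6:3] rs=5 = di

dx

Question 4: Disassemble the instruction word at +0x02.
off 0x02: read 00 61 as little → 0x6100
  opcode bits[15:11]=0xc: pop/R
  rd: (w>>7)&0xf=0x2 → cx

pop cx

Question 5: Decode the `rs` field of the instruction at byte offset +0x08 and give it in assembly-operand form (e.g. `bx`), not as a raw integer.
@+08  little-endian(28 c3) = 0xc328
  op=0xc328>>11=0x18 ⇒ shl (RR)
  rd: (w>>7)&0xf=0x6 → bp
  rs: (w>>3)&0xf=0x5 → di

di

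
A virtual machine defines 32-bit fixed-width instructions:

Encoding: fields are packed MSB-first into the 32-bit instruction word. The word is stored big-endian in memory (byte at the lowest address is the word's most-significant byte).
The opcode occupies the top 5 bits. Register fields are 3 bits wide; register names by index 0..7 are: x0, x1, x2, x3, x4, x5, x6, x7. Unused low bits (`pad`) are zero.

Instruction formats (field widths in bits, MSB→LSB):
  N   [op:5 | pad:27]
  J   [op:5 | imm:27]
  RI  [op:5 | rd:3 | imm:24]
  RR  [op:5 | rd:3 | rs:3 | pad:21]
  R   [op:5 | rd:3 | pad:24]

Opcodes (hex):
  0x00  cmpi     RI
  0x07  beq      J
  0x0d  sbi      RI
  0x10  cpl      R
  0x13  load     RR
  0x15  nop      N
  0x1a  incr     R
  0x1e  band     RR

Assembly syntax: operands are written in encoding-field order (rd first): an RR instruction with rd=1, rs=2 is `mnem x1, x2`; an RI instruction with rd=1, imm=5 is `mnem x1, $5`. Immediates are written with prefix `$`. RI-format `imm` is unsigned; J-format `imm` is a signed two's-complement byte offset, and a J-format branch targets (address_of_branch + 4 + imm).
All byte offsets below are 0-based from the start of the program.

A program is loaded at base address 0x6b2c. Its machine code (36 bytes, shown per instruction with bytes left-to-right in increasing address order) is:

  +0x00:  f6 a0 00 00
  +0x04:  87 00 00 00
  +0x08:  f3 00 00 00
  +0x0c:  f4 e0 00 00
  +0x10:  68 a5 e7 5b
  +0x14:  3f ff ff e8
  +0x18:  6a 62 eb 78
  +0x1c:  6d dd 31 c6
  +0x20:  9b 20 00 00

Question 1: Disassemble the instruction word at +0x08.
band x3, x0

off 0x08: read f3 00 00 00 as big → 0xf3000000
  top 5b → 0x1e → band [RR]
  [26:24] rd=3 = x3
  [23:21] rs=0 = x0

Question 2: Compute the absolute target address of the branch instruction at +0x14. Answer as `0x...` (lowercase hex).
0x6b2c

@+14  big-endian(3f ff ff e8) = 0x3fffffe8
  top 5b → 0x7 → beq [J]
  imm: (w>>0)&0x7ffffff=0x7ffffe8 (s27→-24) → $-24
  target = base 0x6b2c + off 0x14 + 4 + imm -24 = 0x6b2c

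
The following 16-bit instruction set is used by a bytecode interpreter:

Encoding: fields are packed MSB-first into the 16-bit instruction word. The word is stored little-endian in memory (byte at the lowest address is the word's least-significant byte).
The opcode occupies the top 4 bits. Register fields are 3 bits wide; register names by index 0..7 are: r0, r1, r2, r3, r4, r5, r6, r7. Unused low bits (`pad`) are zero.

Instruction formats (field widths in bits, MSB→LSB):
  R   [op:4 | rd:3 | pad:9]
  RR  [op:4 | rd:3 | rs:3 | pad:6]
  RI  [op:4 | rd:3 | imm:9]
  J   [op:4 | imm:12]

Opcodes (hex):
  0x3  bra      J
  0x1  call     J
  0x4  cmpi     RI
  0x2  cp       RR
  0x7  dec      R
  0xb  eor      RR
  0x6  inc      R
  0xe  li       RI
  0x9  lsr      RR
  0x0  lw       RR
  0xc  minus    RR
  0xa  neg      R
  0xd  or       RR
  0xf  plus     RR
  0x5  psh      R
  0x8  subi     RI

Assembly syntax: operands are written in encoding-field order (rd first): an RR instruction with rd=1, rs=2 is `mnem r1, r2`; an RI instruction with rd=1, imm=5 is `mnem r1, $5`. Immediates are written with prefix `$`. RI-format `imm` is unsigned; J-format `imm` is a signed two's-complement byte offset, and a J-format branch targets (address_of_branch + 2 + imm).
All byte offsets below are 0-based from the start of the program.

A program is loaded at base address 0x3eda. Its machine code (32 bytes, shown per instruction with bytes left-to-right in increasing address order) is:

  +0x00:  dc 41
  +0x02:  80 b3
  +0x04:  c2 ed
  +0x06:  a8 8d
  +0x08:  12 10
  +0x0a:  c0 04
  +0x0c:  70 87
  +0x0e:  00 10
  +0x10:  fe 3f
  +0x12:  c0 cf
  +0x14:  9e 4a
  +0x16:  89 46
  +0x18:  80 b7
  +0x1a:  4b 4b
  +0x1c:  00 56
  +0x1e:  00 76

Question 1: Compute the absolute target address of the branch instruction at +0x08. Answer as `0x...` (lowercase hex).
0x3ef6

[08] 12 10 → 0x1012
  opcode bits[15:12]=0x1: call/J
  imm@[11:0]=0x12 ⇒ $18
  target = base 0x3eda + off 0x08 + 2 + imm 18 = 0x3ef6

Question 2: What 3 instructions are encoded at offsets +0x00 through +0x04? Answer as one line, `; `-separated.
cmpi r0, $476; eor r1, r6; li r6, $450

+0x00: dc 41 ⇒ word 0x41dc (little)
  opcode bits[15:12]=0x4: cmpi/RI
  rd: (w>>9)&0x7=0x0 → r0
  imm: (w>>0)&0x1ff=0x1dc → $476
+0x02: 80 b3 ⇒ word 0xb380 (little)
  opcode bits[15:12]=0xb: eor/RR
  rd: (w>>9)&0x7=0x1 → r1
  rs: (w>>6)&0x7=0x6 → r6
+0x04: c2 ed ⇒ word 0xedc2 (little)
  opcode bits[15:12]=0xe: li/RI
  rd: (w>>9)&0x7=0x6 → r6
  imm: (w>>0)&0x1ff=0x1c2 → $450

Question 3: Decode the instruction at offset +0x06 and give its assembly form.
off 0x06: read a8 8d as little → 0x8da8
  op=0x8da8>>12=0x8 ⇒ subi (RI)
  rd@[11:9]=0x6 ⇒ r6
  imm@[8:0]=0x1a8 ⇒ $424

subi r6, $424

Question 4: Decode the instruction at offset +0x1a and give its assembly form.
[1a] 4b 4b → 0x4b4b
  opcode bits[15:12]=0x4: cmpi/RI
  rd@[11:9]=0x5 ⇒ r5
  imm@[8:0]=0x14b ⇒ $331

cmpi r5, $331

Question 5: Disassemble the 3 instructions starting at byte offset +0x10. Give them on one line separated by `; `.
bra $-2; minus r7, r7; cmpi r5, $158

@+10  little-endian(fe 3f) = 0x3ffe
  op=0x3ffe>>12=0x3 ⇒ bra (J)
  imm: (w>>0)&0xfff=0xffe (s12→-2) → $-2
@+12  little-endian(c0 cf) = 0xcfc0
  op=0xcfc0>>12=0xc ⇒ minus (RR)
  rd: (w>>9)&0x7=0x7 → r7
  rs: (w>>6)&0x7=0x7 → r7
@+14  little-endian(9e 4a) = 0x4a9e
  op=0x4a9e>>12=0x4 ⇒ cmpi (RI)
  rd: (w>>9)&0x7=0x5 → r5
  imm: (w>>0)&0x1ff=0x9e → $158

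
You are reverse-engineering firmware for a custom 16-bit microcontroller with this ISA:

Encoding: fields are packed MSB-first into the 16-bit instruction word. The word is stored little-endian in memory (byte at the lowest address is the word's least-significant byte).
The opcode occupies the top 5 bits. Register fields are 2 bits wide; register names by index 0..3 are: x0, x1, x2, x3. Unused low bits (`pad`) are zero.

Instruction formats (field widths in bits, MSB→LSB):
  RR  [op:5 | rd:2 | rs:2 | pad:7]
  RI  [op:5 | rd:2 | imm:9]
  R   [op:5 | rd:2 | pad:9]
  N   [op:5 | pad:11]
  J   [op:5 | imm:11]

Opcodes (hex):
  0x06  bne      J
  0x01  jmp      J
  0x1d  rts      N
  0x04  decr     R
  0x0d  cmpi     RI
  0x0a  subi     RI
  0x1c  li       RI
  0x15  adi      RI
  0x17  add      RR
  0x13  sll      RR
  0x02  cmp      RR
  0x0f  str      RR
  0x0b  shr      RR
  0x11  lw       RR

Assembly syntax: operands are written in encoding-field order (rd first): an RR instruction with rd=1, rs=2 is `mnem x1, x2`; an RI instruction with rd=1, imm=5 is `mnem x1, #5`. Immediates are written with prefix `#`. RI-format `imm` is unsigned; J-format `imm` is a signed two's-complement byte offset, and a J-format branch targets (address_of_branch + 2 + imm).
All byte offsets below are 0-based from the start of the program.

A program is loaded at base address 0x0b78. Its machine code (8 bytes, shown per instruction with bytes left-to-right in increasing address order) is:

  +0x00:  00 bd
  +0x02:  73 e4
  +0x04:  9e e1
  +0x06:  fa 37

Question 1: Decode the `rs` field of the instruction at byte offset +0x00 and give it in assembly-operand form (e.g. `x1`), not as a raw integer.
x2

+0x00: 00 bd ⇒ word 0xbd00 (little)
  opcode bits[15:11]=0x17: add/RR
  rd@[10:9]=0x2 ⇒ x2
  rs@[8:7]=0x2 ⇒ x2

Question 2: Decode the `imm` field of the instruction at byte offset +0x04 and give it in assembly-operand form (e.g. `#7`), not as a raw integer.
#414

@+04  little-endian(9e e1) = 0xe19e
  top 5b → 0x1c → li [RI]
  [10:9] rd=0 = x0
  [8:0] imm=414 = #414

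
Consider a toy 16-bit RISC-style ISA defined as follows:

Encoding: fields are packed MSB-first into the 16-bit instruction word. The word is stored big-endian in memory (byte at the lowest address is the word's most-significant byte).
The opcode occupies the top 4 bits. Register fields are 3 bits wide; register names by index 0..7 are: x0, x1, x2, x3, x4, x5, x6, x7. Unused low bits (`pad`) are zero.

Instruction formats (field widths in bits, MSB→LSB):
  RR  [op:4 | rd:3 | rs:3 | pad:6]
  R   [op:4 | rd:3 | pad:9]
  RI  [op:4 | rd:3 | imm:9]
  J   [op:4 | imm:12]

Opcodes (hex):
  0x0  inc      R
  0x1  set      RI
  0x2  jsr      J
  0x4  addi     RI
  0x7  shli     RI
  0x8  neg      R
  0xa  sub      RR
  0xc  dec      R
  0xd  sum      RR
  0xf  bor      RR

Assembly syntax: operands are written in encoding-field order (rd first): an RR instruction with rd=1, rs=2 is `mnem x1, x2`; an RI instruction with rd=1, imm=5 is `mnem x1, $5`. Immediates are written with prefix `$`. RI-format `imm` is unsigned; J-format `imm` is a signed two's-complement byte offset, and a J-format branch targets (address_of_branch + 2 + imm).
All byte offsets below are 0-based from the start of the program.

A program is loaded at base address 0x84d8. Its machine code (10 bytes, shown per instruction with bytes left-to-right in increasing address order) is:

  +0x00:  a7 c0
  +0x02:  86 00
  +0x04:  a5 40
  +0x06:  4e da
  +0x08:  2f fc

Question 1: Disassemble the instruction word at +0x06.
addi x7, $218

[06] 4e da → 0x4eda
  opcode bits[15:12]=0x4: addi/RI
  rd@[11:9]=0x7 ⇒ x7
  imm@[8:0]=0xda ⇒ $218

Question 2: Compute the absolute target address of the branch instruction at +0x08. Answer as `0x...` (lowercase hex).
0x84de

[08] 2f fc → 0x2ffc
  opcode bits[15:12]=0x2: jsr/J
  imm@[11:0]=0xffc (s12→-4) ⇒ $-4
  target = base 0x84d8 + off 0x08 + 2 + imm -4 = 0x84de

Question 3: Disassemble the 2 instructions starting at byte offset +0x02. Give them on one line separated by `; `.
neg x3; sub x2, x5

+0x02: 86 00 ⇒ word 0x8600 (big)
  top 4b → 0x8 → neg [R]
  rd: (w>>9)&0x7=0x3 → x3
+0x04: a5 40 ⇒ word 0xa540 (big)
  top 4b → 0xa → sub [RR]
  rd: (w>>9)&0x7=0x2 → x2
  rs: (w>>6)&0x7=0x5 → x5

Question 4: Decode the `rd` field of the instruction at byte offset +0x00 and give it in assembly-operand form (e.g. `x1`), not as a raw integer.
x3

+0x00: a7 c0 ⇒ word 0xa7c0 (big)
  op=0xa7c0>>12=0xa ⇒ sub (RR)
  rd: (w>>9)&0x7=0x3 → x3
  rs: (w>>6)&0x7=0x7 → x7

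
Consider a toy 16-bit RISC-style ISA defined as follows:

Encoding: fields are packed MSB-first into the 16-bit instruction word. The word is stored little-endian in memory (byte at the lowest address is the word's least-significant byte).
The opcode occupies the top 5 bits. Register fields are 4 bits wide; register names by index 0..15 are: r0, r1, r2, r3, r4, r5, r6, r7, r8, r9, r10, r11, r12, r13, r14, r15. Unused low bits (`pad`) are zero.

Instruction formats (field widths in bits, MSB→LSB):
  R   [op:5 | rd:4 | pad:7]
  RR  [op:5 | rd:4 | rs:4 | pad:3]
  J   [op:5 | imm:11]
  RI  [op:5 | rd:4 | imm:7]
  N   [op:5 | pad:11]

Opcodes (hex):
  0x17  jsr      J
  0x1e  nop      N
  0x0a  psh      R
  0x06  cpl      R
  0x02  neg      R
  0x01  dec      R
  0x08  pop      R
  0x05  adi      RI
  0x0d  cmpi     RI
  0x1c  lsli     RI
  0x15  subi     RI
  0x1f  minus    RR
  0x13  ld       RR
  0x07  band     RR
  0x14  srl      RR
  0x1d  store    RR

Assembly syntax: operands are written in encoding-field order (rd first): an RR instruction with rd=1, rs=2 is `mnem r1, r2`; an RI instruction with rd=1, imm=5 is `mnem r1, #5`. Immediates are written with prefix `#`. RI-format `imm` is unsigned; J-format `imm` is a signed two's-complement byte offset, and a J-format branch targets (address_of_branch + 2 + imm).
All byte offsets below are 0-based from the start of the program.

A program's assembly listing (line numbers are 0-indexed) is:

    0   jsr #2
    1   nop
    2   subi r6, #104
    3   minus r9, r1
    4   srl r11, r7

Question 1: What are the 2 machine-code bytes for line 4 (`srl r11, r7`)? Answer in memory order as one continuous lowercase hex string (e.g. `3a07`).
b8a5

4. srl fields op=0x14:5|rd=11:4|rs=7:4|pad=0:3 → word a5b8h → b8 a5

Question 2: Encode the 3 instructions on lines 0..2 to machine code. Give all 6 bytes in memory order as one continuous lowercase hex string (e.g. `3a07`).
02b800f068ab

0. jsr fields op=0x17:5|imm=2:11 → word b802h → 02 b8
1. nop fields op=0x1e:5|pad=0:11 → word f000h → 00 f0
2. subi fields op=0x15:5|rd=6:4|imm=104:7 → word ab68h → 68 ab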